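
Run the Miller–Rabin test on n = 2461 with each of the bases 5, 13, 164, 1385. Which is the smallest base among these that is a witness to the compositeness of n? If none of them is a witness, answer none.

5

n − 1 = 2460 = 2^2 · 615, so s = 2 and d = 615.
Base 5: x_0 = 5^615 mod 2461 = 773. x_0 is neither 1 nor 2460, so continue squaring. x_1 = 773^2 mod 2461 = 1967. Reached i = s−1 = 1 without hitting −1: 5 is a Miller–Rabin witness and 2461 is composite.
Base 13: x_0 = 13^615 mod 2461 = 1649. x_0 is neither 1 nor 2460, so continue squaring. x_1 = 1649^2 mod 2461 = 2257. Reached i = s−1 = 1 without hitting −1: 13 is a Miller–Rabin witness and 2461 is composite.
Base 164: x_0 = 164^615 mod 2461 = 1296. x_0 is neither 1 nor 2460, so continue squaring. x_1 = 1296^2 mod 2461 = 1214. Reached i = s−1 = 1 without hitting −1: 164 is a Miller–Rabin witness and 2461 is composite.
Base 1385: x_0 = 1385^615 mod 2461 = 1233. x_0 is neither 1 nor 2460, so continue squaring. x_1 = 1233^2 mod 2461 = 1852. Reached i = s−1 = 1 without hitting −1: 1385 is a Miller–Rabin witness and 2461 is composite.
The smallest witness among the given bases is 5.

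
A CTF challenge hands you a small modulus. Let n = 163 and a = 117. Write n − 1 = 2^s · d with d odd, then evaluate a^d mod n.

n − 1 = 162 = 2^1 · 81, so s = 1 and d = 81.
By repeated squaring, 117^81 ≡ 162 (mod 163).

162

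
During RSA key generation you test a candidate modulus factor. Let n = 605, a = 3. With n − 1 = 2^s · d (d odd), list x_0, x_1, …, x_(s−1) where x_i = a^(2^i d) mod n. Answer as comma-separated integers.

487, 9

n − 1 = 604 = 2^2 · 151, so s = 2 and d = 151.
x_0 = 3^151 mod 605 = 487.
x_1 = 487^2 mod 605 = 9.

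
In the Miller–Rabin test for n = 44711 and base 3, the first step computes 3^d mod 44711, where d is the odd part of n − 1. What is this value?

1

n − 1 = 44710 = 2^1 · 22355, so s = 1 and d = 22355.
3^22355 mod 44711 = 1.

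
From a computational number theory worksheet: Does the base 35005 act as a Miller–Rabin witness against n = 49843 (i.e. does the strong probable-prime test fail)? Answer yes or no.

n − 1 = 49842 = 2^1 · 24921, so s = 1 and d = 24921.
x_0 = 35005^24921 mod 49843 = 49842.
x_0 = 49842 ≡ −1, so 35005 is not a witness.

no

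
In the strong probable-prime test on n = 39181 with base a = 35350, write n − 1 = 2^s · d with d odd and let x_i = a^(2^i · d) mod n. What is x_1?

1

n − 1 = 39180 = 2^2 · 9795, so s = 2 and d = 9795.
x_0 = 35350^9795 mod 39181 = 1.
x_1 = 1^2 mod 39181 = 1.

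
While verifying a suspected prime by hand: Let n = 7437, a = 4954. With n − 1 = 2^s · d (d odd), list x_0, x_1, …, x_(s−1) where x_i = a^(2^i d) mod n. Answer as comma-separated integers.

n − 1 = 7436 = 2^2 · 1859, so s = 2 and d = 1859.
x_0 = 4954^1859 mod 7437 = 6931.
x_1 = 6931^2 mod 7437 = 3178.

6931, 3178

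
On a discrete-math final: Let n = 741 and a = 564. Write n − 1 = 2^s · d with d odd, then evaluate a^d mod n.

603

n − 1 = 740 = 2^2 · 185, so s = 2 and d = 185.
564^185 mod 741 = 603.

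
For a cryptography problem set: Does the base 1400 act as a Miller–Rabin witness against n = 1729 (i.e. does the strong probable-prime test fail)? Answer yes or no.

yes

n − 1 = 1728 = 2^6 · 27, so s = 6 and d = 27.
x_0 = 1400^27 mod 1729 = 1652.
x_0 is neither 1 nor 1728, so continue squaring.
x_1 = 1652^2 mod 1729 = 742.
x_2 = 742^2 mod 1729 = 742.
x_3 = 742^2 mod 1729 = 742.
x_4 = 742^2 mod 1729 = 742.
x_5 = 742^2 mod 1729 = 742.
Reached i = s−1 = 5 without hitting −1: 1400 is a Miller–Rabin witness and 1729 is composite.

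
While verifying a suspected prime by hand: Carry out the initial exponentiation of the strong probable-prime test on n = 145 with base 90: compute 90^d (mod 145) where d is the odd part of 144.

50

n − 1 = 144 = 2^4 · 9, so s = 4 and d = 9.
Repeated squaring mod 145: 90^1 ≡ 90, 90^2 ≡ 125, 90^4 ≡ 110, 90^8 ≡ 65.
9 = 8 + 1, so 90^9 ≡ 65·90 ≡ 50 (mod 145).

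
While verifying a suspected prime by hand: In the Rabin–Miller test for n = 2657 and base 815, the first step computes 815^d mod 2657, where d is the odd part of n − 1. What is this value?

2119

n − 1 = 2656 = 2^5 · 83, so s = 5 and d = 83.
815^83 mod 2657 = 2119.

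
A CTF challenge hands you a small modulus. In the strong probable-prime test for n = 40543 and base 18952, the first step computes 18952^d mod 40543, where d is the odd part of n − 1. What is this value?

40542

n − 1 = 40542 = 2^1 · 20271, so s = 1 and d = 20271.
18952^20271 mod 40543 = 40542.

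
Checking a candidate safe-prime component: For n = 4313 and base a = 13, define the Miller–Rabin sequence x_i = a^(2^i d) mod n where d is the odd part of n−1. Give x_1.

47

n − 1 = 4312 = 2^3 · 539, so s = 3 and d = 539.
x_0 = 13^539 mod 4313 = 383.
x_1 = 383^2 mod 4313 = 47.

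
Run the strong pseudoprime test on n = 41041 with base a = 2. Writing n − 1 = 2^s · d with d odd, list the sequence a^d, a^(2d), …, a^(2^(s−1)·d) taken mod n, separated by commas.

27994, 27182, 1, 1

n − 1 = 41040 = 2^4 · 2565, so s = 4 and d = 2565.
x_0 = 2^2565 mod 41041 = 27994.
x_1 = 27994^2 mod 41041 = 27182.
x_2 = 27182^2 mod 41041 = 1.
x_3 = 1^2 mod 41041 = 1.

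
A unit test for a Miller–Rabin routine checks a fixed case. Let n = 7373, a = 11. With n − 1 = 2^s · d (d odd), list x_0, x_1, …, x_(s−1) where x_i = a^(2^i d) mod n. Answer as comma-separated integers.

6457, 5907

n − 1 = 7372 = 2^2 · 1843, so s = 2 and d = 1843.
x_0 = 11^1843 mod 7373 = 6457.
x_1 = 6457^2 mod 7373 = 5907.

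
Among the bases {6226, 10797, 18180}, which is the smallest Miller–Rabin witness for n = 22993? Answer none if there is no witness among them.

none

n − 1 = 22992 = 2^4 · 1437, so s = 4 and d = 1437.
Base 6226: x_0 = 6226^1437 mod 22993 = 5742. x_0 is neither 1 nor 22992, so continue squaring. x_1 = 5742^2 mod 22993 = 21595. x_2 = 21595^2 mod 22993 = 22992. x_2 ≡ −1, so 6226 is not a witness.
Base 10797: x_0 = 10797^1437 mod 22993 = 18394. x_0 is neither 1 nor 22992, so continue squaring. x_1 = 18394^2 mod 22993 = 20234. x_2 = 20234^2 mod 22993 = 1398. x_3 = 1398^2 mod 22993 = 22992. x_3 ≡ −1, so 10797 is not a witness.
Base 18180: x_0 = 18180^1437 mod 22993 = 21595. x_0 is neither 1 nor 22992, so continue squaring. x_1 = 21595^2 mod 22993 = 22992. x_1 ≡ −1, so 18180 is not a witness.
No listed base is a witness for 22993.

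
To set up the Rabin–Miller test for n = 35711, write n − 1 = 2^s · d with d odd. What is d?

Halving: 35710 → 17855; 17855 is odd.
So 35710 = 2^1 · 17855.

17855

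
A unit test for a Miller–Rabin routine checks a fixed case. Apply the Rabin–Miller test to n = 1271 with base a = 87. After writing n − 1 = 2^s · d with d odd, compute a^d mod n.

n − 1 = 1270 = 2^1 · 635, so s = 1 and d = 635.
87^635 mod 1271 = 811.

811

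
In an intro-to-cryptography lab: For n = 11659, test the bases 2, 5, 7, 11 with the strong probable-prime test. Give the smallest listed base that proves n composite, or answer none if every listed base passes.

2

n − 1 = 11658 = 2^1 · 5829, so s = 1 and d = 5829.
Base 2: x_0 = 2^5829 mod 11659 = 490. x_0 ∉ {1, 11658} and s = 1, so 2 is a Miller–Rabin witness and 11659 is composite.
Base 5: x_0 = 5^5829 mod 11659 = 1584. x_0 ∉ {1, 11658} and s = 1, so 5 is a Miller–Rabin witness and 11659 is composite.
Base 7: x_0 = 7^5829 mod 11659 = 10545. x_0 ∉ {1, 11658} and s = 1, so 7 is a Miller–Rabin witness and 11659 is composite.
Base 11: x_0 = 11^5829 mod 11659 = 7379. x_0 ∉ {1, 11658} and s = 1, so 11 is a Miller–Rabin witness and 11659 is composite.
The smallest witness among the given bases is 2.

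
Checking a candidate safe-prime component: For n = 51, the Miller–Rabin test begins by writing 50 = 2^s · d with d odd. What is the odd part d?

25

Halving: 50 → 25; 25 is odd.
So 50 = 2^1 · 25.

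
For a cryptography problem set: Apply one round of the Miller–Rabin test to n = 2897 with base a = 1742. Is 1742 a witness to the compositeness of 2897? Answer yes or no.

no

n − 1 = 2896 = 2^4 · 181, so s = 4 and d = 181.
x_0 = 1742^181 mod 2897 = 2516.
x_0 is neither 1 nor 2896, so continue squaring.
x_1 = 2516^2 mod 2897 = 311.
x_2 = 311^2 mod 2897 = 1120.
x_3 = 1120^2 mod 2897 = 2896.
x_3 ≡ −1, so 1742 is not a witness.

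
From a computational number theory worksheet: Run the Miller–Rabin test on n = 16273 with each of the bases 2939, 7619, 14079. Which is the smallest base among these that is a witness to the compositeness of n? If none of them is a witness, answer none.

none

n − 1 = 16272 = 2^4 · 1017, so s = 4 and d = 1017.
Base 2939: x_0 = 2939^1017 mod 16273 = 15298. x_0 is neither 1 nor 16272, so continue squaring. x_1 = 15298^2 mod 16273 = 6791. x_2 = 6791^2 mod 16273 = 16272. x_2 ≡ −1, so 2939 is not a witness.
Base 7619: x_0 = 7619^1017 mod 16273 = 12290. x_0 is neither 1 nor 16272, so continue squaring. x_1 = 12290^2 mod 16273 = 14387. x_2 = 14387^2 mod 16273 = 9482. x_3 = 9482^2 mod 16273 = 16272. x_3 ≡ −1, so 7619 is not a witness.
Base 14079: x_0 = 14079^1017 mod 16273 = 6791. x_0 is neither 1 nor 16272, so continue squaring. x_1 = 6791^2 mod 16273 = 16272. x_1 ≡ −1, so 14079 is not a witness.
No listed base is a witness for 16273.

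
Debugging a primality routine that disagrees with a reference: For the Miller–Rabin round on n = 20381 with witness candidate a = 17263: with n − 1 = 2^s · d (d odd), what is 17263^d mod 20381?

n − 1 = 20380 = 2^2 · 5095, so s = 2 and d = 5095.
Repeated squaring mod 20381: 17263^1 ≡ 17263, 17263^2 ≡ 187, 17263^4 ≡ 14588, 17263^8 ≡ 11723, 17263^16 ≡ 20027, 17263^32 ≡ 3030, 17263^64 ≡ 9450, 17263^128 ≡ 13339, 17263^256 ≡ 2791, 17263^512 ≡ 4139, 17263^1024 ≡ 11281, 17263^2048 ≡ 1997, 17263^4096 ≡ 13714.
5095 = 4096 + 512 + 256 + 128 + 64 + 32 + 4 + 2 + 1, so 17263^5095 ≡ 13714·4139·2791·13339·9450·3030·14588·187·17263 ≡ 197 (mod 20381).

197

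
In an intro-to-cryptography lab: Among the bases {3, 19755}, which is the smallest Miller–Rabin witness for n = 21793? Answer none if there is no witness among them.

3

n − 1 = 21792 = 2^5 · 681, so s = 5 and d = 681.
Base 3: x_0 = 3^681 mod 21793 = 21064. x_0 is neither 1 nor 21792, so continue squaring. x_1 = 21064^2 mod 21793 = 8409. x_2 = 8409^2 mod 21793 = 14789. x_3 = 14789^2 mod 21793 = 21766. x_4 = 21766^2 mod 21793 = 729. Reached i = s−1 = 4 without hitting −1: 3 is a Miller–Rabin witness and 21793 is composite.
Base 19755: x_0 = 19755^681 mod 21793 = 3356. x_0 is neither 1 nor 21792, so continue squaring. x_1 = 3356^2 mod 21793 = 17548. x_2 = 17548^2 mod 21793 = 19007. x_3 = 19007^2 mod 21793 = 3488. x_4 = 3488^2 mod 21793 = 5650. Reached i = s−1 = 4 without hitting −1: 19755 is a Miller–Rabin witness and 21793 is composite.
The smallest witness among the given bases is 3.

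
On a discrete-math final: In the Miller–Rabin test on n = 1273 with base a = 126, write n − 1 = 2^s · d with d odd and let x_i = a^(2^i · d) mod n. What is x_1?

n − 1 = 1272 = 2^3 · 159, so s = 3 and d = 159.
Repeated squaring mod 1273: 126^1 ≡ 126, 126^2 ≡ 600, 126^4 ≡ 1014, 126^8 ≡ 885, 126^16 ≡ 330, 126^32 ≡ 695, 126^64 ≡ 558, 126^128 ≡ 752.
159 = 128 + 16 + 8 + 4 + 2 + 1, so 126^159 ≡ 752·330·885·1014·600·126 ≡ 531 (mod 1273).
x_0 = 531.
x_1 = 531^2 mod 1273 = 628.

628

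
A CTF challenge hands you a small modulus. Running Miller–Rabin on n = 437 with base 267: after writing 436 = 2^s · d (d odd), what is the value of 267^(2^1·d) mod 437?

324

n − 1 = 436 = 2^2 · 109, so s = 2 and d = 109.
x_0 = 267^109 mod 437 = 419.
x_1 = 419^2 mod 437 = 324.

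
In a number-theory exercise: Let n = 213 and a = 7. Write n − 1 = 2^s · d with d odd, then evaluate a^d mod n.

n − 1 = 212 = 2^2 · 53, so s = 2 and d = 53.
7^53 mod 213 = 205.

205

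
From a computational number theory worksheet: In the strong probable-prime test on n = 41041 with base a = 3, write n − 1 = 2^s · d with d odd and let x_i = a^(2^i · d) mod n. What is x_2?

n − 1 = 41040 = 2^4 · 2565, so s = 4 and d = 2565.
x_0 = 3^2565 mod 41041 = 24597.
x_1 = 24597^2 mod 41041 = 27028.
x_2 = 27028^2 mod 41041 = 24025.

24025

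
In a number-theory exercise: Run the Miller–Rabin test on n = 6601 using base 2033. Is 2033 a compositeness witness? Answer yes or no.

yes

n − 1 = 6600 = 2^3 · 825, so s = 3 and d = 825.
By repeated squaring, 2033^825 ≡ 1749 (mod 6601).
x_0 = 2033^825 mod 6601 = 1749.
x_0 is neither 1 nor 6600, so continue squaring.
x_1 = 1749^2 mod 6601 = 2738.
x_2 = 2738^2 mod 6601 = 4509.
Reached i = s−1 = 2 without hitting −1: 2033 is a Miller–Rabin witness and 6601 is composite.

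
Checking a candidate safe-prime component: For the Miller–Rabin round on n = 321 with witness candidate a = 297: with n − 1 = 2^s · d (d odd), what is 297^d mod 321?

n − 1 = 320 = 2^6 · 5, so s = 6 and d = 5.
297^5 mod 321 = 102.

102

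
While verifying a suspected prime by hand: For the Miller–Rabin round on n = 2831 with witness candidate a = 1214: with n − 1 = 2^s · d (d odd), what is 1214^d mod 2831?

n − 1 = 2830 = 2^1 · 1415, so s = 1 and d = 1415.
1214^1415 mod 2831 = 1752.

1752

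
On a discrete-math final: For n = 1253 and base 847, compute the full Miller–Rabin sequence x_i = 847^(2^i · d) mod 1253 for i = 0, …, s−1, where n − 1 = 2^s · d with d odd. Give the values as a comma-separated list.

n − 1 = 1252 = 2^2 · 313, so s = 2 and d = 313.
x_0 = 847^313 mod 1253 = 469.
x_1 = 469^2 mod 1253 = 686.

469, 686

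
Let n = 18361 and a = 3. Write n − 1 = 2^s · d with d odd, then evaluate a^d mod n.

n − 1 = 18360 = 2^3 · 2295, so s = 3 and d = 2295.
Repeated squaring mod 18361: 3^1 ≡ 3, 3^2 ≡ 9, 3^4 ≡ 81, 3^8 ≡ 6561, 3^16 ≡ 8537, 3^32 ≡ 5560, 3^64 ≡ 12037, 3^128 ≡ 2718, 3^256 ≡ 6402, 3^512 ≡ 3852, 3^1024 ≡ 2216, 3^2048 ≡ 8269.
2295 = 2048 + 128 + 64 + 32 + 16 + 4 + 2 + 1, so 3^2295 ≡ 8269·2718·12037·5560·8537·81·9·3 ≡ 17933 (mod 18361).

17933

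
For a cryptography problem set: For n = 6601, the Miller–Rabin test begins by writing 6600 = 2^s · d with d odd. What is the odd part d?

825

Halving: 6600 → 3300 → 1650 → 825; 825 is odd.
So 6600 = 2^3 · 825.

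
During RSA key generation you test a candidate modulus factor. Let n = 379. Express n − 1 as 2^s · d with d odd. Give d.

Halving: 378 → 189; 189 is odd.
So 378 = 2^1 · 189.

189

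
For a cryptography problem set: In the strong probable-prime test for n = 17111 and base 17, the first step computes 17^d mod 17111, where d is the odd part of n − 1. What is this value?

1490

n − 1 = 17110 = 2^1 · 8555, so s = 1 and d = 8555.
17^8555 mod 17111 = 1490.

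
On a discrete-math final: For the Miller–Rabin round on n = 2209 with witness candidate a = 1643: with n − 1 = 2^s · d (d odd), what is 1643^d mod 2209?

n − 1 = 2208 = 2^5 · 69, so s = 5 and d = 69.
By repeated squaring, 1643^69 ≡ 1738 (mod 2209).

1738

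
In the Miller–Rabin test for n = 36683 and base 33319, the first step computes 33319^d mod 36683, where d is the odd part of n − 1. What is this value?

36682

n − 1 = 36682 = 2^1 · 18341, so s = 1 and d = 18341.
33319^18341 mod 36683 = 36682.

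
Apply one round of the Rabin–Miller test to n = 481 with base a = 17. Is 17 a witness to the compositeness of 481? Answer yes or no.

yes

n − 1 = 480 = 2^5 · 15, so s = 5 and d = 15.
Repeated squaring mod 481: 17^1 ≡ 17, 17^2 ≡ 289, 17^4 ≡ 308, 17^8 ≡ 107.
15 = 8 + 4 + 2 + 1, so 17^15 ≡ 107·308·289·17 ≡ 51 (mod 481).
x_0 = 17^15 mod 481 = 51.
x_0 is neither 1 nor 480, so continue squaring.
x_1 = 51^2 mod 481 = 196.
x_2 = 196^2 mod 481 = 417.
x_3 = 417^2 mod 481 = 248.
x_4 = 248^2 mod 481 = 417.
Reached i = s−1 = 4 without hitting −1: 17 is a Miller–Rabin witness and 481 is composite.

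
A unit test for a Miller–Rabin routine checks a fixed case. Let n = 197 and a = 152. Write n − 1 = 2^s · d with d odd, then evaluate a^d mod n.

n − 1 = 196 = 2^2 · 49, so s = 2 and d = 49.
152^49 mod 197 = 183.

183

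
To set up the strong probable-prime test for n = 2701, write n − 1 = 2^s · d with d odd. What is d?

Halving: 2700 → 1350 → 675; 675 is odd.
So 2700 = 2^2 · 675.

675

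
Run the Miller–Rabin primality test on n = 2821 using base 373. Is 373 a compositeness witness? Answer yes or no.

no

n − 1 = 2820 = 2^2 · 705, so s = 2 and d = 705.
By repeated squaring, 373^705 ≡ 1 (mod 2821).
x_0 = 373^705 mod 2821 = 1.
x_0 = 1, so 373 is not a witness.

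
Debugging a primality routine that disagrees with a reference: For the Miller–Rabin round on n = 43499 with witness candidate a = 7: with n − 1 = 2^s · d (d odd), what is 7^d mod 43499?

n − 1 = 43498 = 2^1 · 21749, so s = 1 and d = 21749.
Repeated squaring mod 43499: 7^1 ≡ 7, 7^2 ≡ 49, 7^4 ≡ 2401, 7^8 ≡ 22933, 7^16 ≡ 19579, 7^32 ≡ 24053, 7^64 ≡ 10109, 7^128 ≡ 12730, 7^256 ≡ 19125, 7^512 ≡ 26033, 7^1024 ≡ 2669, 7^2048 ≡ 33224, 7^4096 ≡ 3552, 7^8192 ≡ 1994, 7^16384 ≡ 17627.
21749 = 16384 + 4096 + 1024 + 128 + 64 + 32 + 16 + 4 + 1, so 7^21749 ≡ 17627·3552·2669·12730·10109·24053·19579·2401·7 ≡ 43498 (mod 43499).

43498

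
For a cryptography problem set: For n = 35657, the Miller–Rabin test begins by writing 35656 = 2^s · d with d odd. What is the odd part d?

4457

Halving: 35656 → 17828 → 8914 → 4457; 4457 is odd.
So 35656 = 2^3 · 4457.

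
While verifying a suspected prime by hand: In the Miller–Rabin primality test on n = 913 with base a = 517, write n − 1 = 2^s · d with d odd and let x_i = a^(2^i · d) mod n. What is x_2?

n − 1 = 912 = 2^4 · 57, so s = 4 and d = 57.
x_0 = 517^57 mod 913 = 880.
x_1 = 880^2 mod 913 = 176.
x_2 = 176^2 mod 913 = 847.

847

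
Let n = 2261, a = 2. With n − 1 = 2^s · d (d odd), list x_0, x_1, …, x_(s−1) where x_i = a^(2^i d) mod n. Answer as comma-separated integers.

n − 1 = 2260 = 2^2 · 565, so s = 2 and d = 565.
x_0 = 2^565 mod 2261 = 2123.
x_1 = 2123^2 mod 2261 = 956.

2123, 956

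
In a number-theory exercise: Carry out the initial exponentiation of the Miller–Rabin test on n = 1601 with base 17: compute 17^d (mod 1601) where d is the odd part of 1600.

n − 1 = 1600 = 2^6 · 25, so s = 6 and d = 25.
Repeated squaring mod 1601: 17^1 ≡ 17, 17^2 ≡ 289, 17^4 ≡ 269, 17^8 ≡ 316, 17^16 ≡ 594.
25 = 16 + 8 + 1, so 17^25 ≡ 594·316·17 ≡ 175 (mod 1601).

175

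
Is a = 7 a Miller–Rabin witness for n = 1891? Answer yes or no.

n − 1 = 1890 = 2^1 · 945, so s = 1 and d = 945.
x_0 = 7^945 mod 1891 = 1148.
x_0 ∉ {1, 1890} and s = 1, so 7 is a Miller–Rabin witness and 1891 is composite.

yes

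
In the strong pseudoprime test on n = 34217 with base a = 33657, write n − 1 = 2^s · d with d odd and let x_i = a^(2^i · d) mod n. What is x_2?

34216

n − 1 = 34216 = 2^3 · 4277, so s = 3 and d = 4277.
x_0 = 33657^4277 mod 34217 = 27062.
x_1 = 27062^2 mod 34217 = 5393.
x_2 = 5393^2 mod 34217 = 34216.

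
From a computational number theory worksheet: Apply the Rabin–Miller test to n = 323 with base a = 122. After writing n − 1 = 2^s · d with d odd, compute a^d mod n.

n − 1 = 322 = 2^1 · 161, so s = 1 and d = 161.
Repeated squaring mod 323: 122^1 ≡ 122, 122^2 ≡ 26, 122^4 ≡ 30, 122^8 ≡ 254, 122^16 ≡ 239, 122^32 ≡ 273, 122^64 ≡ 239, 122^128 ≡ 273.
161 = 128 + 32 + 1, so 122^161 ≡ 273·273·122 ≡ 88 (mod 323).

88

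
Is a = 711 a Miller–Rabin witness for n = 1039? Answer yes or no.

no

n − 1 = 1038 = 2^1 · 519, so s = 1 and d = 519.
x_0 = 711^519 mod 1039 = 1.
x_0 = 1, so 711 is not a witness.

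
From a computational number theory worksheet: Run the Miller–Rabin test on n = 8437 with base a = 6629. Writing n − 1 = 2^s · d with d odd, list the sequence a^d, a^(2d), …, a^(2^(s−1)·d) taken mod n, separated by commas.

n − 1 = 8436 = 2^2 · 2109, so s = 2 and d = 2109.
x_0 = 6629^2109 mod 8437 = 6421.
x_1 = 6421^2 mod 8437 = 6059.

6421, 6059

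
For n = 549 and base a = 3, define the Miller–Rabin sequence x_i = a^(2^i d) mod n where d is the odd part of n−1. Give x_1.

81

n − 1 = 548 = 2^2 · 137, so s = 2 and d = 137.
x_0 = 3^137 mod 549 = 540.
x_1 = 540^2 mod 549 = 81.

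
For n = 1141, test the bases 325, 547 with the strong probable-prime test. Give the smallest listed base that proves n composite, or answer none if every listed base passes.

none

n − 1 = 1140 = 2^2 · 285, so s = 2 and d = 285.
Base 325: x_0 = 325^285 mod 1141 = 1140. x_0 = 1140 ≡ −1, so 325 is not a witness.
Base 547: x_0 = 547^285 mod 1141 = 1. x_0 = 1, so 547 is not a witness.
No listed base is a witness for 1141.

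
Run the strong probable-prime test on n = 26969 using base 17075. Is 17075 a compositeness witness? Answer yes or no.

yes

n − 1 = 26968 = 2^3 · 3371, so s = 3 and d = 3371.
x_0 = 17075^3371 mod 26969 = 2370.
x_0 is neither 1 nor 26968, so continue squaring.
x_1 = 2370^2 mod 26969 = 7348.
x_2 = 7348^2 mod 26969 = 1166.
Reached i = s−1 = 2 without hitting −1: 17075 is a Miller–Rabin witness and 26969 is composite.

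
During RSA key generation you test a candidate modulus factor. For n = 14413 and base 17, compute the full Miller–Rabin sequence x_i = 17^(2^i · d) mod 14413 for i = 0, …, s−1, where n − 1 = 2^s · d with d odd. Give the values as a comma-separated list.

n − 1 = 14412 = 2^2 · 3603, so s = 2 and d = 3603.
x_0 = 17^3603 mod 14413 = 4913.
x_1 = 4913^2 mod 14413 = 10207.

4913, 10207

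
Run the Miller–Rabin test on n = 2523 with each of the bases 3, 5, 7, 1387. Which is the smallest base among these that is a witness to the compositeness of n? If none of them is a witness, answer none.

n − 1 = 2522 = 2^1 · 1261, so s = 1 and d = 1261.
Base 3: x_0 = 3^1261 mod 2523 = 699. x_0 ∉ {1, 2522} and s = 1, so 3 is a Miller–Rabin witness and 2523 is composite.
Base 5: x_0 = 5^1261 mod 2523 = 92. x_0 ∉ {1, 2522} and s = 1, so 5 is a Miller–Rabin witness and 2523 is composite.
Base 7: x_0 = 7^1261 mod 2523 = 964. x_0 ∉ {1, 2522} and s = 1, so 7 is a Miller–Rabin witness and 2523 is composite.
Base 1387: x_0 = 1387^1261 mod 2523 = 1735. x_0 ∉ {1, 2522} and s = 1, so 1387 is a Miller–Rabin witness and 2523 is composite.
The smallest witness among the given bases is 3.

3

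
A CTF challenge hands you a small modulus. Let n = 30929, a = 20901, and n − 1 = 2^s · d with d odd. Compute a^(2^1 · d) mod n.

n − 1 = 30928 = 2^4 · 1933, so s = 4 and d = 1933.
Repeated squaring mod 30929: 20901^1 ≡ 20901, 20901^2 ≡ 10605, 20901^4 ≡ 8181, 20901^8 ≡ 29334, 20901^16 ≡ 7847, 20901^32 ≡ 26699, 20901^64 ≡ 15938, 20901^128 ≡ 30896, 20901^256 ≡ 1089, 20901^512 ≡ 10619, 20901^1024 ≡ 26956.
1933 = 1024 + 512 + 256 + 128 + 8 + 4 + 1, so 20901^1933 ≡ 26956·10619·1089·30896·29334·8181·20901 ≡ 6717 (mod 30929).
x_0 = 6717.
x_1 = 6717^2 mod 30929 = 23607.

23607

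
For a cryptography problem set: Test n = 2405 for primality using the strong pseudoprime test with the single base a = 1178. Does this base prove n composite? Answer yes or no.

n − 1 = 2404 = 2^2 · 601, so s = 2 and d = 601.
Repeated squaring mod 2405: 1178^1 ≡ 1178, 1178^2 ≡ 2404, 1178^4 ≡ 1, 1178^8 ≡ 1, 1178^16 ≡ 1, 1178^32 ≡ 1, 1178^64 ≡ 1, 1178^128 ≡ 1, 1178^256 ≡ 1, 1178^512 ≡ 1.
601 = 512 + 64 + 16 + 8 + 1, so 1178^601 ≡ 1·1·1·1·1178 ≡ 1178 (mod 2405).
x_0 = 1178^601 mod 2405 = 1178.
x_0 is neither 1 nor 2404, so continue squaring.
x_1 = 1178^2 mod 2405 = 2404.
x_1 ≡ −1, so 1178 is not a witness.

no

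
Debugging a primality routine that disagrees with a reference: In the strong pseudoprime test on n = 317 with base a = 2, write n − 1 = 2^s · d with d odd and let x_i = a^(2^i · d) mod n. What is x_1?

316

n − 1 = 316 = 2^2 · 79, so s = 2 and d = 79.
x_0 = 2^79 mod 317 = 203.
x_1 = 203^2 mod 317 = 316.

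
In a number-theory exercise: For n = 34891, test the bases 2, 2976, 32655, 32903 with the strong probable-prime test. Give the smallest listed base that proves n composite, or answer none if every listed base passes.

2

n − 1 = 34890 = 2^1 · 17445, so s = 1 and d = 17445.
Base 2: x_0 = 2^17445 mod 34891 = 1139. x_0 ∉ {1, 34890} and s = 1, so 2 is a Miller–Rabin witness and 34891 is composite.
Base 2976: x_0 = 2976^17445 mod 34891 = 6205. x_0 ∉ {1, 34890} and s = 1, so 2976 is a Miller–Rabin witness and 34891 is composite.
Base 32655: x_0 = 32655^17445 mod 34891 = 22618. x_0 ∉ {1, 34890} and s = 1, so 32655 is a Miller–Rabin witness and 34891 is composite.
Base 32903: x_0 = 32903^17445 mod 34891 = 4478. x_0 ∉ {1, 34890} and s = 1, so 32903 is a Miller–Rabin witness and 34891 is composite.
The smallest witness among the given bases is 2.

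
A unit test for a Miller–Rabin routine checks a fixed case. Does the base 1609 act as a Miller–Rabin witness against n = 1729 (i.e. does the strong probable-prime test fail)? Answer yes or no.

n − 1 = 1728 = 2^6 · 27, so s = 6 and d = 27.
x_0 = 1609^27 mod 1729 = 1728.
x_0 = 1728 ≡ −1, so 1609 is not a witness.

no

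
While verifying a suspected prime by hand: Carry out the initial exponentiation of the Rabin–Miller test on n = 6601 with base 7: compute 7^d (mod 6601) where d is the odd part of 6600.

413

n − 1 = 6600 = 2^3 · 825, so s = 3 and d = 825.
Repeated squaring mod 6601: 7^1 ≡ 7, 7^2 ≡ 49, 7^4 ≡ 2401, 7^8 ≡ 2128, 7^16 ≡ 98, 7^32 ≡ 3003, 7^64 ≡ 1043, 7^128 ≡ 5285, 7^256 ≡ 2394, 7^512 ≡ 1568.
825 = 512 + 256 + 32 + 16 + 8 + 1, so 7^825 ≡ 1568·2394·3003·98·2128·7 ≡ 413 (mod 6601).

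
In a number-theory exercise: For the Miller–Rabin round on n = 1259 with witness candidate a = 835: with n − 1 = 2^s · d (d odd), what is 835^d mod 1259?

1

n − 1 = 1258 = 2^1 · 629, so s = 1 and d = 629.
By repeated squaring, 835^629 ≡ 1 (mod 1259).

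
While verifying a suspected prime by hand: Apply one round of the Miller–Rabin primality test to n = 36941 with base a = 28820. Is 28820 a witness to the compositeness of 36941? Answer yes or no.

yes

n − 1 = 36940 = 2^2 · 9235, so s = 2 and d = 9235.
By repeated squaring, 28820^9235 ≡ 15102 (mod 36941).
x_0 = 28820^9235 mod 36941 = 15102.
x_0 is neither 1 nor 36940, so continue squaring.
x_1 = 15102^2 mod 36941 = 33611.
Reached i = s−1 = 1 without hitting −1: 28820 is a Miller–Rabin witness and 36941 is composite.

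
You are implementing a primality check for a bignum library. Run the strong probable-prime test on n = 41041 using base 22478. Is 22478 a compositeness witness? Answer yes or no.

n − 1 = 41040 = 2^4 · 2565, so s = 4 and d = 2565.
x_0 = 22478^2565 mod 41041 = 1.
x_0 = 1, so 22478 is not a witness.

no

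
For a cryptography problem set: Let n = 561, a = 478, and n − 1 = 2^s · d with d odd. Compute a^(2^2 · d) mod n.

n − 1 = 560 = 2^4 · 35, so s = 4 and d = 35.
Repeated squaring mod 561: 478^1 ≡ 478, 478^2 ≡ 157, 478^4 ≡ 526, 478^8 ≡ 103, 478^16 ≡ 511, 478^32 ≡ 256.
35 = 32 + 2 + 1, so 478^35 ≡ 256·157·478 ≡ 331 (mod 561).
x_0 = 331.
x_1 = 331^2 mod 561 = 166.
x_2 = 166^2 mod 561 = 67.

67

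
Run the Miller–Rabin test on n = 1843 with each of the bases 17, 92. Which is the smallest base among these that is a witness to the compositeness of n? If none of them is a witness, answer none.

n − 1 = 1842 = 2^1 · 921, so s = 1 and d = 921.
Base 17: x_0 = 17^921 mod 1843 = 1474. x_0 ∉ {1, 1842} and s = 1, so 17 is a Miller–Rabin witness and 1843 is composite.
Base 92: x_0 = 92^921 mod 1843 = 30. x_0 ∉ {1, 1842} and s = 1, so 92 is a Miller–Rabin witness and 1843 is composite.
The smallest witness among the given bases is 17.

17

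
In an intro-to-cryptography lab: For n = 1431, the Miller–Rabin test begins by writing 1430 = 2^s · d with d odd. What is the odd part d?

715

Halving: 1430 → 715; 715 is odd.
So 1430 = 2^1 · 715.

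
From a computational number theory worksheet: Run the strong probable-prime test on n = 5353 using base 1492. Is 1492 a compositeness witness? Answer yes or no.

yes

n − 1 = 5352 = 2^3 · 669, so s = 3 and d = 669.
x_0 = 1492^669 mod 5353 = 233.
x_0 is neither 1 nor 5352, so continue squaring.
x_1 = 233^2 mod 5353 = 759.
x_2 = 759^2 mod 5353 = 3310.
Reached i = s−1 = 2 without hitting −1: 1492 is a Miller–Rabin witness and 5353 is composite.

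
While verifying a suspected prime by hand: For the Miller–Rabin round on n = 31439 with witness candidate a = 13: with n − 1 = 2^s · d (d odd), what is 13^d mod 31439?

2819

n − 1 = 31438 = 2^1 · 15719, so s = 1 and d = 15719.
13^15719 mod 31439 = 2819.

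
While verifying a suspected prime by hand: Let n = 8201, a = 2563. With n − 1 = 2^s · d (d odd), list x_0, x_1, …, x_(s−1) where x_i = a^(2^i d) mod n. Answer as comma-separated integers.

n − 1 = 8200 = 2^3 · 1025, so s = 3 and d = 1025.
x_0 = 2563^1025 mod 8201 = 7482.
x_1 = 7482^2 mod 8201 = 298.
x_2 = 298^2 mod 8201 = 6794.

7482, 298, 6794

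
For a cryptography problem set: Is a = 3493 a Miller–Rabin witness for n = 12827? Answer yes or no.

n − 1 = 12826 = 2^1 · 6413, so s = 1 and d = 6413.
x_0 = 3493^6413 mod 12827 = 12383.
x_0 ∉ {1, 12826} and s = 1, so 3493 is a Miller–Rabin witness and 12827 is composite.

yes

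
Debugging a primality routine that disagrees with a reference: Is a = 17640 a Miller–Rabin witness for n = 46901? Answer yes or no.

no

n − 1 = 46900 = 2^2 · 11725, so s = 2 and d = 11725.
x_0 = 17640^11725 mod 46901 = 27050.
x_0 is neither 1 nor 46900, so continue squaring.
x_1 = 27050^2 mod 46901 = 46900.
x_1 ≡ −1, so 17640 is not a witness.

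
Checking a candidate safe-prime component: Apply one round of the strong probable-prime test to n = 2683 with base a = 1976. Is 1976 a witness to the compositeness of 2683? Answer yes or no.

no

n − 1 = 2682 = 2^1 · 1341, so s = 1 and d = 1341.
Repeated squaring mod 2683: 1976^1 ≡ 1976, 1976^2 ≡ 811, 1976^4 ≡ 386, 1976^8 ≡ 1431, 1976^16 ≡ 632, 1976^32 ≡ 2340, 1976^64 ≡ 2280, 1976^128 ≡ 1429, 1976^256 ≡ 278, 1976^512 ≡ 2160, 1976^1024 ≡ 2546.
1341 = 1024 + 256 + 32 + 16 + 8 + 4 + 1, so 1976^1341 ≡ 2546·278·2340·632·1431·386·1976 ≡ 2682 (mod 2683).
x_0 = 1976^1341 mod 2683 = 2682.
x_0 = 2682 ≡ −1, so 1976 is not a witness.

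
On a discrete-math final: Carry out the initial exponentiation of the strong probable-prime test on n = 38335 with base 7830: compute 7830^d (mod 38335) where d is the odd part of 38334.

n − 1 = 38334 = 2^1 · 19167, so s = 1 and d = 19167.
7830^19167 mod 38335 = 22180.

22180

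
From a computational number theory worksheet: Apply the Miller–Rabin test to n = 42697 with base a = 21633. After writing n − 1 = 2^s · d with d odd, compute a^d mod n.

n − 1 = 42696 = 2^3 · 5337, so s = 3 and d = 5337.
21633^5337 mod 42697 = 28573.

28573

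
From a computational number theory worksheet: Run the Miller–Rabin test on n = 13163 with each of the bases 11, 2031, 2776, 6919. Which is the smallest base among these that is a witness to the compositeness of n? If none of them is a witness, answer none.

n − 1 = 13162 = 2^1 · 6581, so s = 1 and d = 6581.
Base 11: x_0 = 11^6581 mod 13163 = 1. x_0 = 1, so 11 is not a witness.
Base 2031: x_0 = 2031^6581 mod 13163 = 13162. x_0 = 13162 ≡ −1, so 2031 is not a witness.
Base 2776: x_0 = 2776^6581 mod 13163 = 1. x_0 = 1, so 2776 is not a witness.
Base 6919: x_0 = 6919^6581 mod 13163 = 13162. x_0 = 13162 ≡ −1, so 6919 is not a witness.
No listed base is a witness for 13163.

none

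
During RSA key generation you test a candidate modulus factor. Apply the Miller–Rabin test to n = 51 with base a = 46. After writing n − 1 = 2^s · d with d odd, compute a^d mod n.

22

n − 1 = 50 = 2^1 · 25, so s = 1 and d = 25.
By repeated squaring, 46^25 ≡ 22 (mod 51).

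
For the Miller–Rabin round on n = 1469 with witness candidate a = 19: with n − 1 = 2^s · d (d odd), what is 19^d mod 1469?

1411

n − 1 = 1468 = 2^2 · 367, so s = 2 and d = 367.
Repeated squaring mod 1469: 19^1 ≡ 19, 19^2 ≡ 361, 19^4 ≡ 1049, 19^8 ≡ 120, 19^16 ≡ 1179, 19^32 ≡ 367, 19^64 ≡ 1010, 19^128 ≡ 614, 19^256 ≡ 932.
367 = 256 + 64 + 32 + 8 + 4 + 2 + 1, so 19^367 ≡ 932·1010·367·120·1049·361·19 ≡ 1411 (mod 1469).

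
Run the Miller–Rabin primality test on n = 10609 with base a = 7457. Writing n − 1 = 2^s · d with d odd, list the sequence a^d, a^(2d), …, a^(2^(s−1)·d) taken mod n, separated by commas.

2885, 5769, 928, 1855

n − 1 = 10608 = 2^4 · 663, so s = 4 and d = 663.
x_0 = 7457^663 mod 10609 = 2885.
x_1 = 2885^2 mod 10609 = 5769.
x_2 = 5769^2 mod 10609 = 928.
x_3 = 928^2 mod 10609 = 1855.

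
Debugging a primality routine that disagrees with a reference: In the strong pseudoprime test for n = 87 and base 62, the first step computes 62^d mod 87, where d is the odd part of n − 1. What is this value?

n − 1 = 86 = 2^1 · 43, so s = 1 and d = 43.
62^43 mod 87 = 62.

62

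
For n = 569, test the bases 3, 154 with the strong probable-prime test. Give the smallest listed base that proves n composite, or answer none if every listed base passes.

n − 1 = 568 = 2^3 · 71, so s = 3 and d = 71.
Base 3: x_0 = 3^71 mod 569 = 277. x_0 is neither 1 nor 568, so continue squaring. x_1 = 277^2 mod 569 = 483. x_2 = 483^2 mod 569 = 568. x_2 ≡ −1, so 3 is not a witness.
Base 154: x_0 = 154^71 mod 569 = 76. x_0 is neither 1 nor 568, so continue squaring. x_1 = 76^2 mod 569 = 86. x_2 = 86^2 mod 569 = 568. x_2 ≡ −1, so 154 is not a witness.
No listed base is a witness for 569.

none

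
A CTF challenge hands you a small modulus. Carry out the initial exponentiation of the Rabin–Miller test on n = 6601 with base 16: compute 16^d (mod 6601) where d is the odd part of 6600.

n − 1 = 6600 = 2^3 · 825, so s = 3 and d = 825.
Repeated squaring mod 6601: 16^1 ≡ 16, 16^2 ≡ 256, 16^4 ≡ 6127, 16^8 ≡ 242, 16^16 ≡ 5756, 16^32 ≡ 1117, 16^64 ≡ 100, 16^128 ≡ 3399, 16^256 ≡ 1451, 16^512 ≡ 6283.
825 = 512 + 256 + 32 + 16 + 8 + 1, so 16^825 ≡ 6283·1451·1117·5756·242·16 ≡ 1 (mod 6601).

1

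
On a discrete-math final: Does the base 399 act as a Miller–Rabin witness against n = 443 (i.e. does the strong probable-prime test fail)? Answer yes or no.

no

n − 1 = 442 = 2^1 · 221, so s = 1 and d = 221.
x_0 = 399^221 mod 443 = 1.
x_0 = 1, so 399 is not a witness.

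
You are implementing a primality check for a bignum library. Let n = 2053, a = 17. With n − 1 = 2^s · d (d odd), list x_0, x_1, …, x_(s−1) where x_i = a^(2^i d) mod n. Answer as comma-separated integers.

1, 1

n − 1 = 2052 = 2^2 · 513, so s = 2 and d = 513.
x_0 = 17^513 mod 2053 = 1.
x_1 = 1^2 mod 2053 = 1.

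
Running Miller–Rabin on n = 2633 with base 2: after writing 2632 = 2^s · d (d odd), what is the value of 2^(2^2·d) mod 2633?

1

n − 1 = 2632 = 2^3 · 329, so s = 3 and d = 329.
x_0 = 2^329 mod 2633 = 1224.
x_1 = 1224^2 mod 2633 = 2632.
x_2 = 2632^2 mod 2633 = 1.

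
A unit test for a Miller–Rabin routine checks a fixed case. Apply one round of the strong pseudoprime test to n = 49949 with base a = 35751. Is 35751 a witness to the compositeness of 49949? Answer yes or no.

n − 1 = 49948 = 2^2 · 12487, so s = 2 and d = 12487.
Repeated squaring mod 49949: 35751^1 ≡ 35751, 35751^2 ≡ 38989, 35751^4 ≡ 44204, 35751^8 ≡ 38685, 35751^16 ≡ 7236, 35751^32 ≡ 13144, 35751^64 ≡ 41094, 35751^128 ≡ 41044, 35751^256 ≡ 29962, 35751^512 ≡ 38016, 35751^1024 ≡ 41839, 35751^2048 ≡ 39216, 35751^4096 ≡ 14895, 35751^8192 ≡ 37516.
12487 = 8192 + 4096 + 128 + 64 + 4 + 2 + 1, so 35751^12487 ≡ 37516·14895·41044·41094·44204·38989·35751 ≡ 8718 (mod 49949).
x_0 = 35751^12487 mod 49949 = 8718.
x_0 is neither 1 nor 49948, so continue squaring.
x_1 = 8718^2 mod 49949 = 31095.
Reached i = s−1 = 1 without hitting −1: 35751 is a Miller–Rabin witness and 49949 is composite.

yes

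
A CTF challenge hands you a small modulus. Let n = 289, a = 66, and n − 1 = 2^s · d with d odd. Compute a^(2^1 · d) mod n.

n − 1 = 288 = 2^5 · 9, so s = 5 and d = 9.
x_0 = 66^9 mod 289 = 100.
x_1 = 100^2 mod 289 = 174.

174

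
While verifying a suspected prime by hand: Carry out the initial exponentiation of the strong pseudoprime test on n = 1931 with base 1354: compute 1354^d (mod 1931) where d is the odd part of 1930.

1930

n − 1 = 1930 = 2^1 · 965, so s = 1 and d = 965.
1354^965 mod 1931 = 1930.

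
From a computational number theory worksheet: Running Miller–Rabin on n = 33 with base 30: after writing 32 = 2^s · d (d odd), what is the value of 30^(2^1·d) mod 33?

9

n − 1 = 32 = 2^5 · 1, so s = 5 and d = 1.
x_0 = 30^1 mod 33 = 30.
x_1 = 30^2 mod 33 = 9.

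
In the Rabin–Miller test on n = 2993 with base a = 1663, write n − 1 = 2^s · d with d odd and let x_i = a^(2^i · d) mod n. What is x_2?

2060

n − 1 = 2992 = 2^4 · 187, so s = 4 and d = 187.
Repeated squaring mod 2993: 1663^1 ≡ 1663, 1663^2 ≡ 37, 1663^4 ≡ 1369, 1663^8 ≡ 543, 1663^16 ≡ 1535, 1663^32 ≡ 734, 1663^64 ≡ 16, 1663^128 ≡ 256.
187 = 128 + 32 + 16 + 8 + 2 + 1, so 1663^187 ≡ 256·734·1535·543·37·1663 ≡ 947 (mod 2993).
x_0 = 947.
x_1 = 947^2 mod 2993 = 1902.
x_2 = 1902^2 mod 2993 = 2060.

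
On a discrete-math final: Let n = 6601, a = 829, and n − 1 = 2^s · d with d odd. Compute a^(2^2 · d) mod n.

n − 1 = 6600 = 2^3 · 825, so s = 3 and d = 825.
x_0 = 829^825 mod 6601 = 2715.
x_1 = 2715^2 mod 6601 = 4509.
x_2 = 4509^2 mod 6601 = 1.

1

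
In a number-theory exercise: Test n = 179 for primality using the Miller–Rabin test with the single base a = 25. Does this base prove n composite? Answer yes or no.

no

n − 1 = 178 = 2^1 · 89, so s = 1 and d = 89.
Repeated squaring mod 179: 25^1 ≡ 25, 25^2 ≡ 88, 25^4 ≡ 47, 25^8 ≡ 61, 25^16 ≡ 141, 25^32 ≡ 12, 25^64 ≡ 144.
89 = 64 + 16 + 8 + 1, so 25^89 ≡ 144·141·61·25 ≡ 1 (mod 179).
x_0 = 25^89 mod 179 = 1.
x_0 = 1, so 25 is not a witness.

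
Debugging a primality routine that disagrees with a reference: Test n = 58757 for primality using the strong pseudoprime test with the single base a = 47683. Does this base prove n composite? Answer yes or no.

no

n − 1 = 58756 = 2^2 · 14689, so s = 2 and d = 14689.
x_0 = 47683^14689 mod 58757 = 1.
x_0 = 1, so 47683 is not a witness.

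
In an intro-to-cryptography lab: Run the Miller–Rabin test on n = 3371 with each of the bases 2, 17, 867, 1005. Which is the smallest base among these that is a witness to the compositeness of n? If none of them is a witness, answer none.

none

n − 1 = 3370 = 2^1 · 1685, so s = 1 and d = 1685.
Base 2: x_0 = 2^1685 mod 3371 = 3370. x_0 = 3370 ≡ −1, so 2 is not a witness.
Base 17: x_0 = 17^1685 mod 3371 = 3370. x_0 = 3370 ≡ −1, so 17 is not a witness.
Base 867: x_0 = 867^1685 mod 3371 = 1. x_0 = 1, so 867 is not a witness.
Base 1005: x_0 = 1005^1685 mod 3371 = 3370. x_0 = 3370 ≡ −1, so 1005 is not a witness.
No listed base is a witness for 3371.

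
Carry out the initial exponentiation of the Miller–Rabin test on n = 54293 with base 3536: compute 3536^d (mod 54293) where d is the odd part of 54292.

n − 1 = 54292 = 2^2 · 13573, so s = 2 and d = 13573.
Repeated squaring mod 54293: 3536^1 ≡ 3536, 3536^2 ≡ 15906, 3536^4 ≡ 49749, 3536^8 ≡ 16596, 3536^16 ≡ 53120, 3536^32 ≡ 18604, 3536^64 ≡ 45234, 3536^128 ≡ 28758, 3536^256 ≡ 31588, 3536^512 ≡ 4990, 3536^1024 ≡ 33906, 3536^2048 ≡ 16854, 3536^4096 ≡ 50633, 3536^8192 ≡ 39522.
13573 = 8192 + 4096 + 1024 + 256 + 4 + 1, so 3536^13573 ≡ 39522·50633·33906·31588·49749·3536 ≡ 1 (mod 54293).

1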